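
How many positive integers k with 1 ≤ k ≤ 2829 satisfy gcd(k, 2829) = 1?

2829 = 3 · 23 · 41.
φ(2829) = 2829 · (1 − 1/3) · (1 − 1/23) · (1 − 1/41)
       = 2829 · 1760/2829 = 1760.

1760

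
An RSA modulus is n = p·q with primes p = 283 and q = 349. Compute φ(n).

φ(n) = (p − 1)(q − 1) = (283−1)(349−1) = 282·348 = 98136.

98136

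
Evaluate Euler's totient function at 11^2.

110

φ(121) = 121 · (1 − 1/11)
       = 121 · 10/11 = 110.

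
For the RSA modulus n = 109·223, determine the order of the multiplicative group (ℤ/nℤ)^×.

23976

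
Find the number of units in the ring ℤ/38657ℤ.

38657 = 29 * 31 * 43.
φ(38657) = 38657 · (1 − 1/29) · (1 − 1/31) · (1 − 1/43)
       = 38657 · 35280/38657 = 35280.

35280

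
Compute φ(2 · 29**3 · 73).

1695456

φ(3560794) = 3560794 · (1 − 1/2) · (1 − 1/29) · (1 − 1/73)
       = 3560794 · 2016/4234 = 1695456.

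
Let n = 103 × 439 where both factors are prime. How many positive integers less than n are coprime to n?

44676

φ(pq) = (p−1)(q−1) = 102 · 438 = 44676.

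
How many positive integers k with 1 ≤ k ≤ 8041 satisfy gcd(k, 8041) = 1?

6720

Prime factorization: 8041 = 11 * 17 * 43.
φ(11) = 11 − 1 = 10.
φ(17) = 17 − 1 = 16.
φ(43) = 43 − 1 = 42.
Multiply: 10 · 16 · 42 = 6720.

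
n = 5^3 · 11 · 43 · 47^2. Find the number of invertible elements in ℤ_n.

90804000

φ(5^3) = 5^3 − 5^2 = 125 − 25 = 100.
φ(11) = 11 − 1 = 10.
φ(43) = 43 − 1 = 42.
φ(47^2) = 47^1·(47−1) = 47·46 = 2162.
Multiply: 100 · 10 · 42 · 2162 = 90804000.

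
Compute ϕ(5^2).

20

φ(5^2) = 5^2 − 5^1 = 25 − 5 = 20.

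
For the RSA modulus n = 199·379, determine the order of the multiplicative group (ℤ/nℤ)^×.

φ(n) = (p − 1)(q − 1) = (199−1)(379−1) = 198·378 = 74844.

74844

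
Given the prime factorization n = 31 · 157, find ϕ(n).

φ(4867) = 4867 · (1 − 1/31) · (1 − 1/157)
       = 4867 · 4680/4867 = 4680.

4680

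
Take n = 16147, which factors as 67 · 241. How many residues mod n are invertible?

15840

φ(67) = 67 − 1 = 66.
φ(241) = 241 − 1 = 240.
φ(16147) = 66 × 240 = 15840.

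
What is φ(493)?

448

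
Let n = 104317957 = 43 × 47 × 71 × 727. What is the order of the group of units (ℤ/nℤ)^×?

φ(104317957) = 104317957 · (1 − 1/43) · (1 − 1/47) · (1 − 1/71) · (1 − 1/727)
       = 104317957 · 98184240/104317957 = 98184240.

98184240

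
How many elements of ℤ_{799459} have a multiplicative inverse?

First factor: 799459 = 17 · 31 · 37 · 41.
φ(17) = 17 − 1 = 16.
φ(31) = 31 − 1 = 30.
φ(37) = 37 − 1 = 36.
φ(41) = 41 − 1 = 40.
φ(799459) = 16 × 30 × 36 × 40 = 691200.

691200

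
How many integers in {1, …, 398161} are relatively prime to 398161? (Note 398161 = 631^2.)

φ(631^2) = 631^1·(631−1) = 631·630 = 397530.

397530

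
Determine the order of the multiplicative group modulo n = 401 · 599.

239200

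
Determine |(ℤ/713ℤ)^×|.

660

First factor: 713 = 23 · 31.
φ(713) = 713 · (1 − 1/23) · (1 − 1/31)
       = 713 · 660/713 = 660.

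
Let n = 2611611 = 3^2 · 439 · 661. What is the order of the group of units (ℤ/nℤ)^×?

1734480

φ(3^2) = 3^2 − 3^1 = 9 − 3 = 6.
φ(439) = 439 − 1 = 438.
φ(661) = 661 − 1 = 660.
Since φ is multiplicative, φ(2611611) = 6 · 438 · 660 = 1734480.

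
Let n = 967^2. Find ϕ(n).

φ(935089) = 935089 · (1 − 1/967)
       = 935089 · 966/967 = 934122.

934122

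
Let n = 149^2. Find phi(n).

φ(149^2) = 149^1·(149−1) = 149·148 = 22052.

22052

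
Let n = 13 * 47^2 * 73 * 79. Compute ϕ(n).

φ(165610939) = 165610939 · (1 − 1/13) · (1 − 1/47) · (1 − 1/73) · (1 − 1/79)
       = 165610939 · 3100032/3523637 = 145701504.

145701504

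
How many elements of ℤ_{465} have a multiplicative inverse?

240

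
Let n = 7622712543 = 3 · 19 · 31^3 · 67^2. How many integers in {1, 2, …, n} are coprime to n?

φ(3) = 3 − 1 = 2.
φ(19) = 19 − 1 = 18.
φ(31^3) = 31^2·(31−1) = 961·30 = 28830.
φ(67^2) = 67^1·(67−1) = 67·66 = 4422.
Multiply: 2 · 18 · 28830 · 4422 = 4589505360.

4589505360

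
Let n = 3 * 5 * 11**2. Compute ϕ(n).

880

φ(1815) = 1815 · (1 − 1/3) · (1 − 1/5) · (1 − 1/11)
       = 1815 · 80/165 = 880.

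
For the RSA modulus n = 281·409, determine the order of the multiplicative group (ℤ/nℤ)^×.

114240

For distinct primes, φ(pq) = (p−1)(q−1) = 280 × 408 = 114240.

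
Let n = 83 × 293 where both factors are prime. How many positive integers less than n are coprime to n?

φ(n) = (p − 1)(q − 1) = (83−1)(293−1) = 82·292 = 23944.

23944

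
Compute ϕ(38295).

Factor 38295: 38295 = 3^2 × 5 × 23 × 37.
φ(3^2) = 3^2 − 3^1 = 9 − 3 = 6.
φ(5) = 5 − 1 = 4.
φ(23) = 23 − 1 = 22.
φ(37) = 37 − 1 = 36.
Since φ is multiplicative, φ(38295) = 6 · 4 · 22 · 36 = 19008.

19008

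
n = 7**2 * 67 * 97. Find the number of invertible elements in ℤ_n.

266112

φ(7^2) = 7^2 − 7^1 = 49 − 7 = 42.
φ(67) = 67 − 1 = 66.
φ(97) = 97 − 1 = 96.
Since φ is multiplicative, φ(318451) = 42 · 66 · 96 = 266112.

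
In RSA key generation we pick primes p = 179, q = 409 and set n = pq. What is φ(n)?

72624

For distinct primes, φ(pq) = (p−1)(q−1) = 178 × 408 = 72624.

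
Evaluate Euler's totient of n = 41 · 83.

φ(41) = 41 − 1 = 40.
φ(83) = 83 − 1 = 82.
φ(3403) = 40 × 82 = 3280.

3280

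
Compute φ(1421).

Factor 1421: 1421 = 7^2 * 29.
φ(1421) = 1421 · (1 − 1/7) · (1 − 1/29)
       = 1421 · 168/203 = 1176.

1176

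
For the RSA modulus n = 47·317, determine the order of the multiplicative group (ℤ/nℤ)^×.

φ(14899) = 14899 · (1 − 1/47) · (1 − 1/317)
       = 14899 · 14536/14899 = 14536.

14536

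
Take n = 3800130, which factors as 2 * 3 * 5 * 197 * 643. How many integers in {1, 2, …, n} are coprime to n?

φ(3800130) = 3800130 · (1 − 1/2) · (1 − 1/3) · (1 − 1/5) · (1 − 1/197) · (1 − 1/643)
       = 3800130 · 1006656/3800130 = 1006656.

1006656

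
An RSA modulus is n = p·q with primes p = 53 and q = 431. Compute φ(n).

22360

φ(53) = 53 − 1 = 52.
φ(431) = 431 − 1 = 430.
φ(22843) = 52 × 430 = 22360.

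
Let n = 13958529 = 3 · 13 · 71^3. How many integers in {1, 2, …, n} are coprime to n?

φ(13958529) = 13958529 · (1 − 1/3) · (1 − 1/13) · (1 − 1/71)
       = 13958529 · 1680/2769 = 8468880.

8468880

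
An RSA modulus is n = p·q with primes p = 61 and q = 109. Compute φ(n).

For distinct primes, φ(pq) = (p−1)(q−1) = 60 × 108 = 6480.

6480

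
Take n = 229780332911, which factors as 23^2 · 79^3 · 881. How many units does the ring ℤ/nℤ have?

216761413440

φ(23^2) = 23^2 − 23^1 = 529 − 23 = 506.
φ(79^3) = 79^2·(79−1) = 6241·78 = 486798.
φ(881) = 881 − 1 = 880.
Since φ is multiplicative, φ(229780332911) = 506 · 486798 · 880 = 216761413440.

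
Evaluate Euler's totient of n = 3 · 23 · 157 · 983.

φ(3) = 3 − 1 = 2.
φ(23) = 23 − 1 = 22.
φ(157) = 157 − 1 = 156.
φ(983) = 983 − 1 = 982.
φ(10648839) = 2 × 22 × 156 × 982 = 6740448.

6740448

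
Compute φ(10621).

9072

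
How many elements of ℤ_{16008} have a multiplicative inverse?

First factor: 16008 = 2^3 * 3 * 23 * 29.
φ(2^3) = 2^3 − 2^2 = 8 − 4 = 4.
φ(3) = 3 − 1 = 2.
φ(23) = 23 − 1 = 22.
φ(29) = 29 − 1 = 28.
Since φ is multiplicative, φ(16008) = 4 · 2 · 22 · 28 = 4928.

4928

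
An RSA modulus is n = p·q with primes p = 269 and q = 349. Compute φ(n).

93264

φ(n) = (p − 1)(q − 1) = (269−1)(349−1) = 268·348 = 93264.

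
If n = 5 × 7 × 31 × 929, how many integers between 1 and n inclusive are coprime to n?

668160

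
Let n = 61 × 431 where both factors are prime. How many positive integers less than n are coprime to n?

φ(pq) = (p−1)(q−1) = 60 · 430 = 25800.

25800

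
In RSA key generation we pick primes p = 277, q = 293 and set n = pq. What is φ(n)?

80592

φ(81161) = 81161 · (1 − 1/277) · (1 − 1/293)
       = 81161 · 80592/81161 = 80592.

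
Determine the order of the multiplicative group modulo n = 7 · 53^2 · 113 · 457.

844526592

φ(7) = 7 − 1 = 6.
φ(53^2) = 53^1·(53−1) = 53·52 = 2756.
φ(113) = 113 − 1 = 112.
φ(457) = 457 − 1 = 456.
φ(1015416983) = 6 × 2756 × 112 × 456 = 844526592.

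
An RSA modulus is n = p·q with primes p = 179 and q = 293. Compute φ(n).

51976

φ(n) = (p − 1)(q − 1) = (179−1)(293−1) = 178·292 = 51976.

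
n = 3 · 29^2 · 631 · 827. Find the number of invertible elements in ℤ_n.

845097120

φ(3) = 3 − 1 = 2.
φ(29^2) = 29^1·(29−1) = 29·28 = 812.
φ(631) = 631 − 1 = 630.
φ(827) = 827 − 1 = 826.
Multiply: 2 · 812 · 630 · 826 = 845097120.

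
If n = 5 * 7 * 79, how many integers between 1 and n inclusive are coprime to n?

1872

φ(5) = 5 − 1 = 4.
φ(7) = 7 − 1 = 6.
φ(79) = 79 − 1 = 78.
φ(2765) = 4 × 6 × 78 = 1872.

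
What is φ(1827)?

Factor 1827: 1827 = 3^2 * 7 * 29.
φ(3^2) = 3^1·(3−1) = 3·2 = 6.
φ(7) = 7 − 1 = 6.
φ(29) = 29 − 1 = 28.
Since φ is multiplicative, φ(1827) = 6 · 6 · 28 = 1008.

1008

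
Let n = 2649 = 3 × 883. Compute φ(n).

1764

φ(3) = 3 − 1 = 2.
φ(883) = 883 − 1 = 882.
φ(2649) = 2 × 882 = 1764.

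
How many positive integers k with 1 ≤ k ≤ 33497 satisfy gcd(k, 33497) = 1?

30240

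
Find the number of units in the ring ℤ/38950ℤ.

14400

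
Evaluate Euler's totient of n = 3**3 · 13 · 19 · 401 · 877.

φ(2345333913) = 2345333913 · (1 − 1/3) · (1 − 1/13) · (1 − 1/19) · (1 − 1/401) · (1 − 1/877)
       = 2345333913 · 151372800/260592657 = 1362355200.

1362355200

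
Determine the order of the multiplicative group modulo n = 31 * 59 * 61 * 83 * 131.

φ(31) = 31 − 1 = 30.
φ(59) = 59 − 1 = 58.
φ(61) = 61 − 1 = 60.
φ(83) = 83 − 1 = 82.
φ(131) = 131 − 1 = 130.
Since φ is multiplicative, φ(1213089737) = 30 · 58 · 60 · 82 · 130 = 1112904000.

1112904000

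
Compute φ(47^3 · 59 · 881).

φ(5396615717) = 5396615717 · (1 − 1/47) · (1 − 1/59) · (1 − 1/881)
       = 5396615717 · 2347840/2443013 = 5186378560.

5186378560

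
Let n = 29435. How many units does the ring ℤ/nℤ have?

First factor: 29435 = 5 * 7 * 29**2.
φ(5) = 5 − 1 = 4.
φ(7) = 7 − 1 = 6.
φ(29^2) = 29^2 − 29^1 = 841 − 29 = 812.
Multiply: 4 · 6 · 812 = 19488.

19488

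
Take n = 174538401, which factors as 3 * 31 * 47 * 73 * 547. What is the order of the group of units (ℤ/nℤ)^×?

108501120

φ(3) = 3 − 1 = 2.
φ(31) = 31 − 1 = 30.
φ(47) = 47 − 1 = 46.
φ(73) = 73 − 1 = 72.
φ(547) = 547 − 1 = 546.
Since φ is multiplicative, φ(174538401) = 2 · 30 · 46 · 72 · 546 = 108501120.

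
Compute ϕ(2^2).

2

φ(2^2) = 2^1·(2−1) = 2·1 = 2.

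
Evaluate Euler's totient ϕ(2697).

1680

First factor: 2697 = 3 · 29 · 31.
φ(3) = 3 − 1 = 2.
φ(29) = 29 − 1 = 28.
φ(31) = 31 − 1 = 30.
Multiply: 2 · 28 · 30 = 1680.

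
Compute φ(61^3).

φ(61^3) = 61^2·(61−1) = 3721·60 = 223260.

223260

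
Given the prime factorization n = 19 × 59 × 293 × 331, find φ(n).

100599840

φ(19) = 19 − 1 = 18.
φ(59) = 59 − 1 = 58.
φ(293) = 293 − 1 = 292.
φ(331) = 331 − 1 = 330.
Since φ is multiplicative, φ(108717943) = 18 · 58 · 292 · 330 = 100599840.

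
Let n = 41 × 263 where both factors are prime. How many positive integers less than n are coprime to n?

φ(pq) = (p−1)(q−1) = 40 · 262 = 10480.

10480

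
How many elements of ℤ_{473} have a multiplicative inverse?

420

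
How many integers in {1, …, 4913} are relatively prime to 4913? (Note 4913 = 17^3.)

φ(4913) = 4913 · (1 − 1/17)
       = 4913 · 16/17 = 4624.

4624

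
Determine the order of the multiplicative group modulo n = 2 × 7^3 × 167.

48804

φ(2) = 2 − 1 = 1.
φ(7^3) = 7^3 − 7^2 = 343 − 49 = 294.
φ(167) = 167 − 1 = 166.
Multiply: 1 · 294 · 166 = 48804.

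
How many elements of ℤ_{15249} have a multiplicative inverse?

8448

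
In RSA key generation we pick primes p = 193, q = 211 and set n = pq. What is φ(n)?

φ(pq) = (p−1)(q−1) = 192 · 210 = 40320.

40320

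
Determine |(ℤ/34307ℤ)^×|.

26208

34307 = 7 × 13**2 × 29.
φ(7) = 7 − 1 = 6.
φ(13^2) = 13^1·(13−1) = 13·12 = 156.
φ(29) = 29 − 1 = 28.
Since φ is multiplicative, φ(34307) = 6 · 156 · 28 = 26208.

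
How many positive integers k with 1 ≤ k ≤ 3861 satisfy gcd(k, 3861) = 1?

Factor 3861: 3861 = 3^3 · 11 · 13.
φ(3^3) = 3^2·(3−1) = 9·2 = 18.
φ(11) = 11 − 1 = 10.
φ(13) = 13 − 1 = 12.
Since φ is multiplicative, φ(3861) = 18 · 10 · 12 = 2160.

2160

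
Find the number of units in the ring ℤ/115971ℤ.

Factor 115971: 115971 = 3 · 29 · 31 · 43.
φ(3) = 3 − 1 = 2.
φ(29) = 29 − 1 = 28.
φ(31) = 31 − 1 = 30.
φ(43) = 43 − 1 = 42.
φ(115971) = 2 × 28 × 30 × 42 = 70560.

70560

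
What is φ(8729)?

First factor: 8729 = 7 × 29 × 43.
φ(7) = 7 − 1 = 6.
φ(29) = 29 − 1 = 28.
φ(43) = 43 − 1 = 42.
Multiply: 6 · 28 · 42 = 7056.

7056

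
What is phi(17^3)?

4624

φ(4913) = 4913 · (1 − 1/17)
       = 4913 · 16/17 = 4624.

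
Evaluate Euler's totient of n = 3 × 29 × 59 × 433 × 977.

1369460736

φ(3) = 3 − 1 = 2.
φ(29) = 29 − 1 = 28.
φ(59) = 59 − 1 = 58.
φ(433) = 433 − 1 = 432.
φ(977) = 977 − 1 = 976.
Since φ is multiplicative, φ(2171469453) = 2 · 28 · 58 · 432 · 976 = 1369460736.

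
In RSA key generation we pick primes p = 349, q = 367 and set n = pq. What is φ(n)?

127368

φ(pq) = (p−1)(q−1) = 348 · 366 = 127368.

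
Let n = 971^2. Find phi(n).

941870

φ(942841) = 942841 · (1 − 1/971)
       = 942841 · 970/971 = 941870.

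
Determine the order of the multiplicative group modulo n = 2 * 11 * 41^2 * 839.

13743200

φ(2) = 2 − 1 = 1.
φ(11) = 11 − 1 = 10.
φ(41^2) = 41^2 − 41^1 = 1681 − 41 = 1640.
φ(839) = 839 − 1 = 838.
Since φ is multiplicative, φ(31027898) = 1 · 10 · 1640 · 838 = 13743200.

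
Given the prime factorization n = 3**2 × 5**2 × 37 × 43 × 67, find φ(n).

φ(23984325) = 23984325 · (1 − 1/3) · (1 − 1/5) · (1 − 1/37) · (1 − 1/43) · (1 − 1/67)
       = 23984325 · 798336/1598955 = 11975040.

11975040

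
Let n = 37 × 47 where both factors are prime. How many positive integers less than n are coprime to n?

1656

φ(37) = 37 − 1 = 36.
φ(47) = 47 − 1 = 46.
Multiply: 36 · 46 = 1656.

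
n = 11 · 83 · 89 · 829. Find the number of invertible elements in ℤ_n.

59748480

φ(67362053) = 67362053 · (1 − 1/11) · (1 − 1/83) · (1 − 1/89) · (1 − 1/829)
       = 67362053 · 59748480/67362053 = 59748480.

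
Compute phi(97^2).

9312

φ(97^2) = 97^2 − 97^1 = 9409 − 97 = 9312.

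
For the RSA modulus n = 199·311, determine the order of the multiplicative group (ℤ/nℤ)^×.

For distinct primes, φ(pq) = (p−1)(q−1) = 198 × 310 = 61380.

61380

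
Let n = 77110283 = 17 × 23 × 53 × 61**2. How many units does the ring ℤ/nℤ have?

φ(77110283) = 77110283 · (1 − 1/17) · (1 − 1/23) · (1 − 1/53) · (1 − 1/61)
       = 77110283 · 1098240/1264103 = 66992640.

66992640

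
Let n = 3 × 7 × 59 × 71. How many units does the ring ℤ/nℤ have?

48720

φ(3) = 3 − 1 = 2.
φ(7) = 7 − 1 = 6.
φ(59) = 59 − 1 = 58.
φ(71) = 71 − 1 = 70.
φ(87969) = 2 × 6 × 58 × 70 = 48720.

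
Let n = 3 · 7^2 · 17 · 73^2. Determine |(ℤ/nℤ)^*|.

7064064

φ(3) = 3 − 1 = 2.
φ(7^2) = 7^1·(7−1) = 7·6 = 42.
φ(17) = 17 − 1 = 16.
φ(73^2) = 73^2 − 73^1 = 5329 − 73 = 5256.
Since φ is multiplicative, φ(13317171) = 2 · 42 · 16 · 5256 = 7064064.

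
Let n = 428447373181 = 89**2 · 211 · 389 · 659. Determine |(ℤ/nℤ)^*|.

φ(428447373181) = 428447373181 · (1 − 1/89) · (1 − 1/211) · (1 − 1/389) · (1 − 1/659)
       = 428447373181 · 4718017920/4814015429 = 419903594880.

419903594880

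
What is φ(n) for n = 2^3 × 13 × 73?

3456

φ(2^3) = 2^3 − 2^2 = 8 − 4 = 4.
φ(13) = 13 − 1 = 12.
φ(73) = 73 − 1 = 72.
Since φ is multiplicative, φ(7592) = 4 · 12 · 72 = 3456.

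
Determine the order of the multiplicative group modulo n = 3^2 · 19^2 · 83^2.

φ(22382361) = 22382361 · (1 − 1/3) · (1 − 1/19) · (1 − 1/83)
       = 22382361 · 2952/4731 = 13965912.

13965912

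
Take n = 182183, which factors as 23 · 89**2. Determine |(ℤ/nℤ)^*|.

172304

φ(182183) = 182183 · (1 − 1/23) · (1 − 1/89)
       = 182183 · 1936/2047 = 172304.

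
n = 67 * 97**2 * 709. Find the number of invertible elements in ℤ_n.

435131136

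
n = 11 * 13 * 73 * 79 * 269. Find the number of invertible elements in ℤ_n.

φ(11) = 11 − 1 = 10.
φ(13) = 13 − 1 = 12.
φ(73) = 73 − 1 = 72.
φ(79) = 79 − 1 = 78.
φ(269) = 269 − 1 = 268.
φ(221839189) = 10 × 12 × 72 × 78 × 268 = 180610560.

180610560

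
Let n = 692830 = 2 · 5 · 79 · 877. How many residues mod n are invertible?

φ(692830) = 692830 · (1 − 1/2) · (1 − 1/5) · (1 − 1/79) · (1 − 1/877)
       = 692830 · 273312/692830 = 273312.

273312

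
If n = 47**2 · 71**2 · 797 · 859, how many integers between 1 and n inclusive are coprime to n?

7338586775520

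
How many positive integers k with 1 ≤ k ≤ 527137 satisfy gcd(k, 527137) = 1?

443520

527137 = 13 · 23 · 41 · 43.
φ(13) = 13 − 1 = 12.
φ(23) = 23 − 1 = 22.
φ(41) = 41 − 1 = 40.
φ(43) = 43 − 1 = 42.
Since φ is multiplicative, φ(527137) = 12 · 22 · 40 · 42 = 443520.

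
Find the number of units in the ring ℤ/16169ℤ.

16169 = 19 · 23 · 37.
φ(16169) = 16169 · (1 − 1/19) · (1 − 1/23) · (1 − 1/37)
       = 16169 · 14256/16169 = 14256.

14256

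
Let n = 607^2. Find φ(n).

367842

φ(368449) = 368449 · (1 − 1/607)
       = 368449 · 606/607 = 367842.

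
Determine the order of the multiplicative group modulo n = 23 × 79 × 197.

φ(357949) = 357949 · (1 − 1/23) · (1 − 1/79) · (1 − 1/197)
       = 357949 · 336336/357949 = 336336.

336336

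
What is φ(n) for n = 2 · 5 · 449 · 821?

φ(3686290) = 3686290 · (1 − 1/2) · (1 − 1/5) · (1 − 1/449) · (1 − 1/821)
       = 3686290 · 1469440/3686290 = 1469440.

1469440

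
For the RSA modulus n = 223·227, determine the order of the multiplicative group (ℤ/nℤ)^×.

φ(n) = (p − 1)(q − 1) = (223−1)(227−1) = 222·226 = 50172.

50172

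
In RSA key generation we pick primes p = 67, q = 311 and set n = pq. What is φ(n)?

φ(n) = (p − 1)(q − 1) = (67−1)(311−1) = 66·310 = 20460.

20460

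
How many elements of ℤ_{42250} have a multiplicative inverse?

Factor 42250: 42250 = 2 · 5^3 · 13^2.
φ(2) = 2 − 1 = 1.
φ(5^3) = 5^2·(5−1) = 25·4 = 100.
φ(13^2) = 13^1·(13−1) = 13·12 = 156.
Multiply: 1 · 100 · 156 = 15600.

15600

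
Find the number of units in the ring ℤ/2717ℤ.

2160

2717 = 11 · 13 · 19.
φ(2717) = 2717 · (1 − 1/11) · (1 − 1/13) · (1 − 1/19)
       = 2717 · 2160/2717 = 2160.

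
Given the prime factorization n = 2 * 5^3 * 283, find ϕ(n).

φ(70750) = 70750 · (1 − 1/2) · (1 − 1/5) · (1 − 1/283)
       = 70750 · 1128/2830 = 28200.

28200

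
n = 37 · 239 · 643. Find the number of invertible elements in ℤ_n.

φ(37) = 37 − 1 = 36.
φ(239) = 239 − 1 = 238.
φ(643) = 643 − 1 = 642.
Multiply: 36 · 238 · 642 = 5500656.

5500656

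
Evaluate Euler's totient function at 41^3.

φ(68921) = 68921 · (1 − 1/41)
       = 68921 · 40/41 = 67240.

67240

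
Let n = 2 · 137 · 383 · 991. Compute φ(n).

φ(103997522) = 103997522 · (1 − 1/2) · (1 − 1/137) · (1 − 1/383) · (1 − 1/991)
       = 103997522 · 51432480/103997522 = 51432480.

51432480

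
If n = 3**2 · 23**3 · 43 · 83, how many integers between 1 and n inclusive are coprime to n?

240487632

φ(390816207) = 390816207 · (1 − 1/3) · (1 − 1/23) · (1 − 1/43) · (1 − 1/83)
       = 390816207 · 151536/246261 = 240487632.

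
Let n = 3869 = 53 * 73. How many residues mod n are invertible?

3744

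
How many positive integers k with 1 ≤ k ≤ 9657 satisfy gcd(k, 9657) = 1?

6048

Prime factorization: 9657 = 3**2 · 29 · 37.
φ(9657) = 9657 · (1 − 1/3) · (1 − 1/29) · (1 − 1/37)
       = 9657 · 2016/3219 = 6048.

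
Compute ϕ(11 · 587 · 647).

3785560

φ(11) = 11 − 1 = 10.
φ(587) = 587 − 1 = 586.
φ(647) = 647 − 1 = 646.
Since φ is multiplicative, φ(4177679) = 10 · 586 · 646 = 3785560.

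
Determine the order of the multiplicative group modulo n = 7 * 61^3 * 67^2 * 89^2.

φ(56495930210923) = 56495930210923 · (1 − 1/7) · (1 − 1/61) · (1 − 1/67) · (1 − 1/89)
       = 56495930210923 · 2090880/2546201 = 46393120794240.

46393120794240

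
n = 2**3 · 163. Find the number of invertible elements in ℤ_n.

648

φ(1304) = 1304 · (1 − 1/2) · (1 − 1/163)
       = 1304 · 162/326 = 648.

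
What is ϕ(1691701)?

First factor: 1691701 = 11**3 · 31 · 41.
φ(11^3) = 11^3 − 11^2 = 1331 − 121 = 1210.
φ(31) = 31 − 1 = 30.
φ(41) = 41 − 1 = 40.
φ(1691701) = 1210 × 30 × 40 = 1452000.

1452000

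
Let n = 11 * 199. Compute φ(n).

1980

φ(2189) = 2189 · (1 − 1/11) · (1 − 1/199)
       = 2189 · 1980/2189 = 1980.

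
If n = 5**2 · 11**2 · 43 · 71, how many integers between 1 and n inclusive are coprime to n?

φ(5^2) = 5^1·(5−1) = 5·4 = 20.
φ(11^2) = 11^2 − 11^1 = 121 − 11 = 110.
φ(43) = 43 − 1 = 42.
φ(71) = 71 − 1 = 70.
Since φ is multiplicative, φ(9235325) = 20 · 110 · 42 · 70 = 6468000.

6468000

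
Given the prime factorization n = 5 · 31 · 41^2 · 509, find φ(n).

99974400

φ(5) = 5 − 1 = 4.
φ(31) = 31 − 1 = 30.
φ(41^2) = 41^1·(41−1) = 41·40 = 1640.
φ(509) = 509 − 1 = 508.
Since φ is multiplicative, φ(132622495) = 4 · 30 · 1640 · 508 = 99974400.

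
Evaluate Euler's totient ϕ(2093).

Factor 2093: 2093 = 7 * 13 * 23.
φ(7) = 7 − 1 = 6.
φ(13) = 13 − 1 = 12.
φ(23) = 23 − 1 = 22.
Multiply: 6 · 12 · 22 = 1584.

1584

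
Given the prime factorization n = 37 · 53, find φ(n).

1872

φ(1961) = 1961 · (1 − 1/37) · (1 − 1/53)
       = 1961 · 1872/1961 = 1872.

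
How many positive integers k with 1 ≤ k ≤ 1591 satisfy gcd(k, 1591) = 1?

1512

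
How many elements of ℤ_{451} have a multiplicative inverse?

400

First factor: 451 = 11 · 41.
φ(11) = 11 − 1 = 10.
φ(41) = 41 − 1 = 40.
φ(451) = 10 × 40 = 400.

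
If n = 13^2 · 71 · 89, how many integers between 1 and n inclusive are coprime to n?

960960

φ(13^2) = 13^1·(13−1) = 13·12 = 156.
φ(71) = 71 − 1 = 70.
φ(89) = 89 − 1 = 88.
Multiply: 156 · 70 · 88 = 960960.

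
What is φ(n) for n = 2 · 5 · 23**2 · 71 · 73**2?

φ(2) = 2 − 1 = 1.
φ(5) = 5 − 1 = 4.
φ(23^2) = 23^2 − 23^1 = 529 − 23 = 506.
φ(71) = 71 − 1 = 70.
φ(73^2) = 73^1·(73−1) = 73·72 = 5256.
φ(2001519110) = 1 × 4 × 506 × 70 × 5256 = 744670080.

744670080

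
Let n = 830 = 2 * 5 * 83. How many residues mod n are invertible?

328

φ(830) = 830 · (1 − 1/2) · (1 − 1/5) · (1 − 1/83)
       = 830 · 328/830 = 328.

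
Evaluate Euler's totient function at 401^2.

φ(160801) = 160801 · (1 − 1/401)
       = 160801 · 400/401 = 160400.

160400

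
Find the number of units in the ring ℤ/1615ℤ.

First factor: 1615 = 5 * 17 * 19.
φ(1615) = 1615 · (1 − 1/5) · (1 − 1/17) · (1 − 1/19)
       = 1615 · 1152/1615 = 1152.

1152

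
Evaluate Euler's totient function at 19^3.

6498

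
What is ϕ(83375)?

61600

83375 = 5^3 * 23 * 29.
φ(5^3) = 5^3 − 5^2 = 125 − 25 = 100.
φ(23) = 23 − 1 = 22.
φ(29) = 29 − 1 = 28.
Multiply: 100 · 22 · 28 = 61600.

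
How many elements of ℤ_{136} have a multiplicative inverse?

Prime factorization: 136 = 2^3 · 17.
φ(2^3) = 2^3 − 2^2 = 8 − 4 = 4.
φ(17) = 17 − 1 = 16.
φ(136) = 4 × 16 = 64.

64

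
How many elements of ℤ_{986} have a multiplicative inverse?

Factor 986: 986 = 2 · 17 · 29.
φ(2) = 2 − 1 = 1.
φ(17) = 17 − 1 = 16.
φ(29) = 29 − 1 = 28.
Since φ is multiplicative, φ(986) = 1 · 16 · 28 = 448.

448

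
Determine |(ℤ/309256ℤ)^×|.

Prime factorization: 309256 = 2^3 · 29 · 31 · 43.
φ(309256) = 309256 · (1 − 1/2) · (1 − 1/29) · (1 − 1/31) · (1 − 1/43)
       = 309256 · 35280/77314 = 141120.

141120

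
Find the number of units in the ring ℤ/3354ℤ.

1008

Prime factorization: 3354 = 2 * 3 * 13 * 43.
φ(2) = 2 − 1 = 1.
φ(3) = 3 − 1 = 2.
φ(13) = 13 − 1 = 12.
φ(43) = 43 − 1 = 42.
Since φ is multiplicative, φ(3354) = 1 · 2 · 12 · 42 = 1008.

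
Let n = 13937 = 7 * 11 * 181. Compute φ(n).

φ(7) = 7 − 1 = 6.
φ(11) = 11 − 1 = 10.
φ(181) = 181 − 1 = 180.
Multiply: 6 · 10 · 180 = 10800.

10800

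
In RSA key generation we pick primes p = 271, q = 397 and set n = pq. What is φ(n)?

For distinct primes, φ(pq) = (p−1)(q−1) = 270 × 396 = 106920.

106920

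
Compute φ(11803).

10080

Prime factorization: 11803 = 11 × 29 × 37.
φ(11803) = 11803 · (1 − 1/11) · (1 − 1/29) · (1 − 1/37)
       = 11803 · 10080/11803 = 10080.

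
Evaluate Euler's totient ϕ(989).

Prime factorization: 989 = 23 × 43.
φ(23) = 23 − 1 = 22.
φ(43) = 43 − 1 = 42.
Multiply: 22 · 42 = 924.

924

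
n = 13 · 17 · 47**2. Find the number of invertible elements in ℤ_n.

φ(13) = 13 − 1 = 12.
φ(17) = 17 − 1 = 16.
φ(47^2) = 47^1·(47−1) = 47·46 = 2162.
Multiply: 12 · 16 · 2162 = 415104.

415104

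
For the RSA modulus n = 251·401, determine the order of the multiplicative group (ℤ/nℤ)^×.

φ(n) = (p − 1)(q − 1) = (251−1)(401−1) = 250·400 = 100000.

100000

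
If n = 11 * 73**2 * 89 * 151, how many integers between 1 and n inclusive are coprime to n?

693792000

φ(11) = 11 − 1 = 10.
φ(73^2) = 73^1·(73−1) = 73·72 = 5256.
φ(89) = 89 − 1 = 88.
φ(151) = 151 − 1 = 150.
Multiply: 10 · 5256 · 88 · 150 = 693792000.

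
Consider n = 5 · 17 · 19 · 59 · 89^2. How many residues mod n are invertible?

φ(754752485) = 754752485 · (1 − 1/5) · (1 − 1/17) · (1 − 1/19) · (1 − 1/59) · (1 − 1/89)
       = 754752485 · 5879808/8480365 = 523302912.

523302912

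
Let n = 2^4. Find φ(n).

8

φ(2^4) = 2^4 − 2^3 = 16 − 8 = 8.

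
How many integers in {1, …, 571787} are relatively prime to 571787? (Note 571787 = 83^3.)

564898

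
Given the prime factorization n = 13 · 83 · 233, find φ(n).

φ(251407) = 251407 · (1 − 1/13) · (1 − 1/83) · (1 − 1/233)
       = 251407 · 228288/251407 = 228288.

228288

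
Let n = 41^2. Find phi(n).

1640

φ(41^2) = 41^1·(41−1) = 41·40 = 1640.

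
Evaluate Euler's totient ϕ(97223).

Prime factorization: 97223 = 7 · 17 · 19 · 43.
φ(7) = 7 − 1 = 6.
φ(17) = 17 − 1 = 16.
φ(19) = 19 − 1 = 18.
φ(43) = 43 − 1 = 42.
φ(97223) = 6 × 16 × 18 × 42 = 72576.

72576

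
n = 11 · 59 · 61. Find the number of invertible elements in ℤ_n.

φ(39589) = 39589 · (1 − 1/11) · (1 − 1/59) · (1 − 1/61)
       = 39589 · 34800/39589 = 34800.

34800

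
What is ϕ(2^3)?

4

φ(8) = 8 · (1 − 1/2)
       = 8 · 1/2 = 4.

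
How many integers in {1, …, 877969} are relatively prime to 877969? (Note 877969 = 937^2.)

877032

φ(937^2) = 937^1·(937−1) = 937·936 = 877032.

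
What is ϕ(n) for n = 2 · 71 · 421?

29400

φ(2) = 2 − 1 = 1.
φ(71) = 71 − 1 = 70.
φ(421) = 421 − 1 = 420.
φ(59782) = 1 × 70 × 420 = 29400.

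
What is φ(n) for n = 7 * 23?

132

φ(7) = 7 − 1 = 6.
φ(23) = 23 − 1 = 22.
φ(161) = 6 × 22 = 132.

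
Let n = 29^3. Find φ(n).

23548

φ(29^3) = 29^2·(29−1) = 841·28 = 23548.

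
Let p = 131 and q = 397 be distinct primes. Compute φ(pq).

φ(n) = (p − 1)(q − 1) = (131−1)(397−1) = 130·396 = 51480.

51480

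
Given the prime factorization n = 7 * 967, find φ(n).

5796

φ(7) = 7 − 1 = 6.
φ(967) = 967 − 1 = 966.
Since φ is multiplicative, φ(6769) = 6 · 966 = 5796.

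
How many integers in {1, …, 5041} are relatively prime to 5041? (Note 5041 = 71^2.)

4970

φ(71^2) = 71^1·(71−1) = 71·70 = 4970.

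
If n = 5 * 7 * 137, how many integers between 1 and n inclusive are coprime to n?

3264

φ(5) = 5 − 1 = 4.
φ(7) = 7 − 1 = 6.
φ(137) = 137 − 1 = 136.
φ(4795) = 4 × 6 × 136 = 3264.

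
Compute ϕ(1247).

1176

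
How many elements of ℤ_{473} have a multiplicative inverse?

420

Prime factorization: 473 = 11 · 43.
φ(11) = 11 − 1 = 10.
φ(43) = 43 − 1 = 42.
Since φ is multiplicative, φ(473) = 10 · 42 = 420.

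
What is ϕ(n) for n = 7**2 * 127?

φ(7^2) = 7^1·(7−1) = 7·6 = 42.
φ(127) = 127 − 1 = 126.
φ(6223) = 42 × 126 = 5292.

5292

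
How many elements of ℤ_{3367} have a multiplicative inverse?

2592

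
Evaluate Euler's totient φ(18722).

Factor 18722: 18722 = 2 · 11 · 23 · 37.
φ(18722) = 18722 · (1 − 1/2) · (1 − 1/11) · (1 − 1/23) · (1 − 1/37)
       = 18722 · 7920/18722 = 7920.

7920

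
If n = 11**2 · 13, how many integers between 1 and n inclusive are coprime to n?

φ(11^2) = 11^2 − 11^1 = 121 − 11 = 110.
φ(13) = 13 − 1 = 12.
φ(1573) = 110 × 12 = 1320.

1320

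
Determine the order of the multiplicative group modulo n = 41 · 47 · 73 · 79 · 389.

4009374720

φ(4322960501) = 4322960501 · (1 − 1/41) · (1 − 1/47) · (1 − 1/73) · (1 − 1/79) · (1 − 1/389)
       = 4322960501 · 4009374720/4322960501 = 4009374720.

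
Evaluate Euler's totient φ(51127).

47040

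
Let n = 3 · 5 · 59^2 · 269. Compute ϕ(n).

φ(14045835) = 14045835 · (1 − 1/3) · (1 − 1/5) · (1 − 1/59) · (1 − 1/269)
       = 14045835 · 124352/238065 = 7336768.

7336768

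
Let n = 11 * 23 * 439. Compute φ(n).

96360

φ(111067) = 111067 · (1 − 1/11) · (1 − 1/23) · (1 − 1/439)
       = 111067 · 96360/111067 = 96360.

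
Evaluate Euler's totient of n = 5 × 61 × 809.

φ(5) = 5 − 1 = 4.
φ(61) = 61 − 1 = 60.
φ(809) = 809 − 1 = 808.
Since φ is multiplicative, φ(246745) = 4 · 60 · 808 = 193920.

193920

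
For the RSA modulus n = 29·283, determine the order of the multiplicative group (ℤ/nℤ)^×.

7896

For distinct primes, φ(pq) = (p−1)(q−1) = 28 × 282 = 7896.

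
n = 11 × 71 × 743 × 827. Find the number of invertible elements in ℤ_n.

429024400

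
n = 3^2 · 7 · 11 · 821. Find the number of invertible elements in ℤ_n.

295200

φ(3^2) = 3^2 − 3^1 = 9 − 3 = 6.
φ(7) = 7 − 1 = 6.
φ(11) = 11 − 1 = 10.
φ(821) = 821 − 1 = 820.
φ(568953) = 6 × 6 × 10 × 820 = 295200.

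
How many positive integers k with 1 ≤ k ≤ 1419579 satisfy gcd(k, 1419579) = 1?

762048

First factor: 1419579 = 3**3 * 7**2 * 29 * 37.
φ(1419579) = 1419579 · (1 − 1/3) · (1 − 1/7) · (1 − 1/29) · (1 − 1/37)
       = 1419579 · 12096/22533 = 762048.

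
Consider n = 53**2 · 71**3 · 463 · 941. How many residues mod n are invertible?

φ(53^2) = 53^1·(53−1) = 53·52 = 2756.
φ(71^3) = 71^3 − 71^2 = 357911 − 5041 = 352870.
φ(463) = 463 − 1 = 462.
φ(941) = 941 − 1 = 940.
Multiply: 2756 · 352870 · 462 · 940 = 422341521201600.

422341521201600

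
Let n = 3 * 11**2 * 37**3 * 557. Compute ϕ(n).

φ(10241580723) = 10241580723 · (1 − 1/3) · (1 − 1/11) · (1 − 1/37) · (1 − 1/557)
       = 10241580723 · 400320/680097 = 6028418880.

6028418880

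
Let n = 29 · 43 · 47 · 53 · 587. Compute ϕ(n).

1648413312

φ(29) = 29 − 1 = 28.
φ(43) = 43 − 1 = 42.
φ(47) = 47 − 1 = 46.
φ(53) = 53 − 1 = 52.
φ(587) = 587 − 1 = 586.
φ(1823384599) = 28 × 42 × 46 × 52 × 586 = 1648413312.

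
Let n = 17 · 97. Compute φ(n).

1536

φ(17) = 17 − 1 = 16.
φ(97) = 97 − 1 = 96.
Multiply: 16 · 96 = 1536.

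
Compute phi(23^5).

φ(6436343) = 6436343 · (1 − 1/23)
       = 6436343 · 22/23 = 6156502.

6156502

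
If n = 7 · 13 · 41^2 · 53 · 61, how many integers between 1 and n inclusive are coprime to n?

368409600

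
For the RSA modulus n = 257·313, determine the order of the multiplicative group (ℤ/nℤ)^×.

79872

φ(n) = (p − 1)(q − 1) = (257−1)(313−1) = 256·312 = 79872.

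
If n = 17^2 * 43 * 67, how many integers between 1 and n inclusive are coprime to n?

753984

φ(832609) = 832609 · (1 − 1/17) · (1 − 1/43) · (1 − 1/67)
       = 832609 · 44352/48977 = 753984.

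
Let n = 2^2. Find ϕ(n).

φ(4) = 4 · (1 − 1/2)
       = 4 · 1/2 = 2.

2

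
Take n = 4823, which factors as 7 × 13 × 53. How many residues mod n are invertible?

3744

φ(7) = 7 − 1 = 6.
φ(13) = 13 − 1 = 12.
φ(53) = 53 − 1 = 52.
φ(4823) = 6 × 12 × 52 = 3744.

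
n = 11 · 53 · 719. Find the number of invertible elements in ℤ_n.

373360

φ(419177) = 419177 · (1 − 1/11) · (1 − 1/53) · (1 − 1/719)
       = 419177 · 373360/419177 = 373360.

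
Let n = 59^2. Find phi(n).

3422

φ(59^2) = 59^2 − 59^1 = 3481 − 59 = 3422.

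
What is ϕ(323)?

Factor 323: 323 = 17 · 19.
φ(17) = 17 − 1 = 16.
φ(19) = 19 − 1 = 18.
Since φ is multiplicative, φ(323) = 16 · 18 = 288.

288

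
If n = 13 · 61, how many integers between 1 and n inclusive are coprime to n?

φ(793) = 793 · (1 − 1/13) · (1 − 1/61)
       = 793 · 720/793 = 720.

720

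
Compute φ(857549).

635040

Prime factorization: 857549 = 7^2 · 11 · 37 · 43.
φ(857549) = 857549 · (1 − 1/7) · (1 − 1/11) · (1 − 1/37) · (1 − 1/43)
       = 857549 · 90720/122507 = 635040.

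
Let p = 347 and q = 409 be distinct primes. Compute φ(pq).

141168

φ(n) = (p − 1)(q − 1) = (347−1)(409−1) = 346·408 = 141168.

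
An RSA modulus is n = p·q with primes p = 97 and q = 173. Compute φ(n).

φ(pq) = (p−1)(q−1) = 96 · 172 = 16512.

16512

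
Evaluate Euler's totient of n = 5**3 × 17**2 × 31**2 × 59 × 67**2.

6487816896000

φ(9194600422375) = 9194600422375 · (1 − 1/5) · (1 − 1/17) · (1 − 1/31) · (1 − 1/59) · (1 − 1/67)
       = 9194600422375 · 7349760/10416155 = 6487816896000.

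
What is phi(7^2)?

φ(49) = 49 · (1 − 1/7)
       = 49 · 6/7 = 42.

42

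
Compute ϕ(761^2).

578360

φ(579121) = 579121 · (1 − 1/761)
       = 579121 · 760/761 = 578360.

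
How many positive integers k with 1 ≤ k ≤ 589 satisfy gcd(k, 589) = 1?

589 = 19 · 31.
φ(589) = 589 · (1 − 1/19) · (1 − 1/31)
       = 589 · 540/589 = 540.

540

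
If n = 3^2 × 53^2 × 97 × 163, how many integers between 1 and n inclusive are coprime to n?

257167872

φ(399717891) = 399717891 · (1 − 1/3) · (1 − 1/53) · (1 − 1/97) · (1 − 1/163)
       = 399717891 · 1617408/2513949 = 257167872.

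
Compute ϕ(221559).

123552

First factor: 221559 = 3 · 13^2 · 19 · 23.
φ(221559) = 221559 · (1 − 1/3) · (1 − 1/13) · (1 − 1/19) · (1 − 1/23)
       = 221559 · 9504/17043 = 123552.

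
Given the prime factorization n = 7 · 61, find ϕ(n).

φ(427) = 427 · (1 − 1/7) · (1 − 1/61)
       = 427 · 360/427 = 360.

360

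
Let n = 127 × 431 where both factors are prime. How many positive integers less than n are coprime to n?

54180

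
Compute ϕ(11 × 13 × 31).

3600

φ(4433) = 4433 · (1 − 1/11) · (1 − 1/13) · (1 − 1/31)
       = 4433 · 3600/4433 = 3600.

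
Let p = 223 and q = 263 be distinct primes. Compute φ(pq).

58164

φ(58649) = 58649 · (1 − 1/223) · (1 − 1/263)
       = 58649 · 58164/58649 = 58164.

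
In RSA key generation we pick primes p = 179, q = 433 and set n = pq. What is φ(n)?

76896

φ(pq) = (p−1)(q−1) = 178 · 432 = 76896.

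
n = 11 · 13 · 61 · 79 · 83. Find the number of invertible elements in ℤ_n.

φ(57196711) = 57196711 · (1 − 1/11) · (1 − 1/13) · (1 − 1/61) · (1 − 1/79) · (1 − 1/83)
       = 57196711 · 46051200/57196711 = 46051200.

46051200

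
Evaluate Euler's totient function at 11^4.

13310

φ(11^4) = 11^4 − 11^3 = 14641 − 1331 = 13310.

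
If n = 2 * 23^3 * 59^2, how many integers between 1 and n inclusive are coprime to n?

39825236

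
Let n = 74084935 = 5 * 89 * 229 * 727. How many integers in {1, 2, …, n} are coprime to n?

φ(5) = 5 − 1 = 4.
φ(89) = 89 − 1 = 88.
φ(229) = 229 − 1 = 228.
φ(727) = 727 − 1 = 726.
Since φ is multiplicative, φ(74084935) = 4 · 88 · 228 · 726 = 58265856.

58265856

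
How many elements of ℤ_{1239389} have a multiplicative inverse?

Factor 1239389: 1239389 = 19 · 37 · 41 · 43.
φ(1239389) = 1239389 · (1 − 1/19) · (1 − 1/37) · (1 − 1/41) · (1 − 1/43)
       = 1239389 · 1088640/1239389 = 1088640.

1088640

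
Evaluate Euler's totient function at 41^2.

1640

φ(41^2) = 41^1·(41−1) = 41·40 = 1640.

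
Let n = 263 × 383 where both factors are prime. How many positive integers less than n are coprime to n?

For distinct primes, φ(pq) = (p−1)(q−1) = 262 × 382 = 100084.

100084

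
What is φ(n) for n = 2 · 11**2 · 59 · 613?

φ(2) = 2 − 1 = 1.
φ(11^2) = 11^2 − 11^1 = 121 − 11 = 110.
φ(59) = 59 − 1 = 58.
φ(613) = 613 − 1 = 612.
Since φ is multiplicative, φ(8752414) = 1 · 110 · 58 · 612 = 3904560.

3904560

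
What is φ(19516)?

Prime factorization: 19516 = 2^2 * 7 * 17 * 41.
φ(19516) = 19516 · (1 − 1/2) · (1 − 1/7) · (1 − 1/17) · (1 − 1/41)
       = 19516 · 3840/9758 = 7680.

7680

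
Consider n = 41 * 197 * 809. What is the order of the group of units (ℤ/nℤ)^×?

6334720

φ(6534293) = 6534293 · (1 − 1/41) · (1 − 1/197) · (1 − 1/809)
       = 6534293 · 6334720/6534293 = 6334720.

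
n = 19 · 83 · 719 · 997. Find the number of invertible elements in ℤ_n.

φ(19) = 19 − 1 = 18.
φ(83) = 83 − 1 = 82.
φ(719) = 719 − 1 = 718.
φ(997) = 997 − 1 = 996.
φ(1130461411) = 18 × 82 × 718 × 996 = 1055528928.

1055528928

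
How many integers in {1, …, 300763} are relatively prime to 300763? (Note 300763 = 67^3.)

φ(300763) = 300763 · (1 − 1/67)
       = 300763 · 66/67 = 296274.

296274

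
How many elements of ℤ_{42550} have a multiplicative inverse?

15840

Factor 42550: 42550 = 2 * 5^2 * 23 * 37.
φ(2) = 2 − 1 = 1.
φ(5^2) = 5^1·(5−1) = 5·4 = 20.
φ(23) = 23 − 1 = 22.
φ(37) = 37 − 1 = 36.
Multiply: 1 · 20 · 22 · 36 = 15840.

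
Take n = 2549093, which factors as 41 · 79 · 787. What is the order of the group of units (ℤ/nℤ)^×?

φ(41) = 41 − 1 = 40.
φ(79) = 79 − 1 = 78.
φ(787) = 787 − 1 = 786.
Multiply: 40 · 78 · 786 = 2452320.

2452320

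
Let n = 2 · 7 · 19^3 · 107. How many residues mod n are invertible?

4132728

φ(2) = 2 − 1 = 1.
φ(7) = 7 − 1 = 6.
φ(19^3) = 19^3 − 19^2 = 6859 − 361 = 6498.
φ(107) = 107 − 1 = 106.
φ(10274782) = 1 × 6 × 6498 × 106 = 4132728.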